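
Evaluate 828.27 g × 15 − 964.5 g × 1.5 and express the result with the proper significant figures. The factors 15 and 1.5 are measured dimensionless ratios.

1.1 × 10⁴ g

828.27 × 15 = 12424.05 → 1.2 × 10⁴ g (2 s.f., last digit at the 10^3 place).
964.5 × 1.5 = 1446.75 → 1.4 × 10³ g (2 s.f., last digit at the 10^2 place).
Difference: 10977.3 g; keep the coarser place, 10^3.
Result: 1.1 × 10⁴ g.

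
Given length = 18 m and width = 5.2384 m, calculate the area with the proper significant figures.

area = 18 m × 5.2384 m = 94.2912 m².
18 has 2 significant figures; 5.2384 has 5.
Division/multiplication keeps the fewest: 2 significant figures.
Rounded: 94 m².

94 m²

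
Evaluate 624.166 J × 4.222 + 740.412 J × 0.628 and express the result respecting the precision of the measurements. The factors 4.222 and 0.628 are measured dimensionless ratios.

624.166 × 4.222 = 2635.228852 → 2.635 × 10^3 J (4 s.f., last digit at the 10^0 place).
740.412 × 0.628 = 464.978736 → 465 J (3 s.f., last digit at the 10^0 place).
Sum: 3100.207588 J; keep the coarser place, 10^0.
Result: 3.100 × 10^3 J.

3.100 × 10^3 J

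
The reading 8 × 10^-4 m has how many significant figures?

8 × 10^-4: in scientific notation every digit of the coefficient is significant.

1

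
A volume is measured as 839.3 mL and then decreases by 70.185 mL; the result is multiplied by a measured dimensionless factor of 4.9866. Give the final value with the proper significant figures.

3835 mL

839.3 mL − 70.185 mL = 769.115 mL; the difference is limited to 1 decimal place (4 s.f.).
Carrying full precision, 769.115 × 4.9866 = 3835.268859 mL; 4.9866 has 5 s.f., so the result keeps min(4, 5) = 4 s.f.
Rounded to 4 significant figures: 3835 mL.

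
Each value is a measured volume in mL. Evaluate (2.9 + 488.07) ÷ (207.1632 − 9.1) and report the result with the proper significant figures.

2.9 + 488.07 = 490.97, limited to 1 d.p. → 4 s.f.; 207.1632 − 9.1 = 198.0632, limited to 1 d.p. → 4 s.f.
Carrying full precision, 490.97 ÷ 198.0632 = 2.47885523409…; keep min(4, 4) = 4 s.f.
Rounded to 4 significant figures: 2.479.

2.479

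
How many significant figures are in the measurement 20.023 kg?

5

20.023: zeros between nonzero digits are significant.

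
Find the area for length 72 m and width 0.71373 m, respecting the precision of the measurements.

51 m²

area = 72 m × 0.71373 m = 51.38856 m².
72 has 2 significant figures; 0.71373 has 5.
Division/multiplication keeps the fewest: 2 significant figures.
Rounded: 51 m².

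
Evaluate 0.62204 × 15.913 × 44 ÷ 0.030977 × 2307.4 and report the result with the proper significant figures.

0.62204 × 15.913 × 44 ÷ 0.030977 × 2307.4 = 32441922.6509…
Multiplication/division keeps the fewest significant figures: 0.62204 → 5 s.f., 15.913 → 5 s.f., 44 → 2 s.f., 0.030977 → 5 s.f., 2307.4 → 5 s.f.; limit is 2.
Rounded to 2 significant figures: 3.2 × 10⁷.

3.2 × 10⁷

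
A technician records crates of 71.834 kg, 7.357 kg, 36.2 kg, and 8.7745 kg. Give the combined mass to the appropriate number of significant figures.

124.2 kg

71.834 kg + 7.357 kg + 36.2 kg + 8.7745 kg = 124.1655 kg.
Addition/subtraction keeps the fewest decimal places: 71.834 → 3 decimal places, 7.357 → 3 decimal places, 36.2 → 1 decimal place, 8.7745 → 4 decimal places; limit is 1.
Rounded to 1 decimal place: 124.2 kg.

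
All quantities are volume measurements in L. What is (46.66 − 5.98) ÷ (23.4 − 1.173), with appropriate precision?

1.83

46.66 − 5.98 = 40.68, limited to 2 d.p. → 4 s.f.; 23.4 − 1.173 = 22.227, limited to 1 d.p. → 3 s.f.
Carrying full precision, 40.68 ÷ 22.227 = 1.8302065056…; keep min(4, 3) = 3 s.f.
Rounded to 3 significant figures: 1.83.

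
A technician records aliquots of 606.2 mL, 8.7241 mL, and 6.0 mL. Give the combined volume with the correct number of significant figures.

606.2 mL + 8.7241 mL + 6.0 mL = 620.9241 mL.
Addition/subtraction keeps the fewest decimal places: 606.2 → 1 decimal place, 8.7241 → 4 decimal places, 6.0 → 1 decimal place; limit is 1.
Rounded to 1 decimal place: 620.9 mL.

620.9 mL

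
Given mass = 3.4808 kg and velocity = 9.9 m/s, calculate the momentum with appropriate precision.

34 kg·m/s

momentum = 3.4808 kg × 9.9 m/s = 34.45992 kg·m/s.
3.4808 has 5 significant figures; 9.9 has 2.
Division/multiplication keeps the fewest: 2 significant figures.
Rounded: 34 kg·m/s.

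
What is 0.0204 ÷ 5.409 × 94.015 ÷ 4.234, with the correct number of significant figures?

0.0837

0.0204 ÷ 5.409 × 94.015 ÷ 4.234 = 0.0837451148836…
Multiplication/division keeps the fewest significant figures: 0.0204 → 3 s.f., 5.409 → 4 s.f., 94.015 → 5 s.f., 4.234 → 4 s.f.; limit is 3.
Rounded to 3 significant figures: 0.0837.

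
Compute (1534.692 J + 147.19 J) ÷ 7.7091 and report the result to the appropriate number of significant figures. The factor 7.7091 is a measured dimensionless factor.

1534.692 J + 147.19 J = 1681.882 J; the sum is limited to 2 decimal places (6 s.f.).
Carrying full precision, 1681.882 ÷ 7.7091 = 218.168398386… J; 7.7091 has 5 s.f., so the result keeps min(6, 5) = 5 s.f.
Rounded to 5 significant figures: 218.17 J.

218.17 J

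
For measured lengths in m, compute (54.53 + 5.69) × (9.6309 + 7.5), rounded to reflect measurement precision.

54.53 + 5.69 = 60.22, limited to 2 d.p. → 4 s.f.; 9.6309 + 7.5 = 17.1309, limited to 1 d.p. → 3 s.f.
Carrying full precision, 60.22 × 17.1309 = 1031.622798; keep min(4, 3) = 3 s.f.
Rounded to 3 significant figures: 1.03 × 10³ m².

1.03 × 10³ m²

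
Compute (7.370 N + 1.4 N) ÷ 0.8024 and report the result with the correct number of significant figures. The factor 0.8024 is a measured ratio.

11 N

7.370 N + 1.4 N = 8.770 N; the sum is limited to 1 decimal place (2 s.f.).
Carrying full precision, 8.770 ÷ 0.8024 = 10.9297108674… N; 0.8024 has 4 s.f., so the result keeps min(2, 4) = 2 s.f.
Rounded to 2 significant figures: 11 N.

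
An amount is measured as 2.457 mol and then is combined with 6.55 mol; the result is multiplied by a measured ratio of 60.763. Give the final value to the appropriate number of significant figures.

5.47 × 10² mol

2.457 mol + 6.55 mol = 9.007 mol; the sum is limited to 2 decimal places (3 s.f.).
Carrying full precision, 9.007 × 60.763 = 547.292341 mol; 60.763 has 5 s.f., so the result keeps min(3, 5) = 3 s.f.
Rounded to 3 significant figures: 5.47 × 10² mol.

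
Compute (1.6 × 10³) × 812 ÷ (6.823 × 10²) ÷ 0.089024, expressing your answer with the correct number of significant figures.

2.1 × 10⁴

(1.6 × 10³) × 812 ÷ (6.823 × 10²) ÷ 0.089024 = 21389.1505167…
Multiplication/division keeps the fewest significant figures: 1.6 × 10³ → 2 s.f., 812 → 3 s.f., 6.823 × 10² → 4 s.f., 0.089024 → 5 s.f.; limit is 2.
Rounded to 2 significant figures: 2.1 × 10⁴.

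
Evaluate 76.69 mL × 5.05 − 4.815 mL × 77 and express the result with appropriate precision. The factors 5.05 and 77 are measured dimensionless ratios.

76.69 × 5.05 = 387.2845 → 387 mL (3 s.f., last digit at the 10^0 place).
4.815 × 77 = 370.755 → 3.7 × 10^2 mL (2 s.f., last digit at the 10^1 place).
Difference: 16.5295 mL; keep the coarser place, 10^1.
Result: 2 × 10^1 mL.

2 × 10^1 mL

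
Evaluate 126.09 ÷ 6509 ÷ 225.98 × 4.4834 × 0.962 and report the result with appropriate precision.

126.09 ÷ 6509 ÷ 225.98 × 4.4834 × 0.962 = 0.000369725094311…
Multiplication/division keeps the fewest significant figures: 126.09 → 5 s.f., 6509 → 4 s.f., 225.98 → 5 s.f., 4.4834 → 5 s.f., 0.962 → 3 s.f.; limit is 3.
Rounded to 3 significant figures: 3.70 × 10^-4.

3.70 × 10^-4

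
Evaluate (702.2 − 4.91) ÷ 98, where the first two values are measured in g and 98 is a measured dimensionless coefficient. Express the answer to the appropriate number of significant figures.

702.2 g − 4.91 g = 697.29 g; the difference is limited to 1 decimal place (4 s.f.).
Carrying full precision, 697.29 ÷ 98 = 7.11520408163… g; 98 has 2 s.f., so the result keeps min(4, 2) = 2 s.f.
Rounded to 2 significant figures: 7.1 g.

7.1 g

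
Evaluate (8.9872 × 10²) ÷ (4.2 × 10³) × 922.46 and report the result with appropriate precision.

2.0 × 10²

(8.9872 × 10²) ÷ (4.2 × 10³) × 922.46 = 197.388869333…
Multiplication/division keeps the fewest significant figures: 8.9872 × 10² → 5 s.f., 4.2 × 10³ → 2 s.f., 922.46 → 5 s.f.; limit is 2.
Rounded to 2 significant figures: 2.0 × 10².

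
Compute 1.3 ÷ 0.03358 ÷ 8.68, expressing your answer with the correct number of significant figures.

1.3 ÷ 0.03358 ÷ 8.68 = 4.46008294382…
Multiplication/division keeps the fewest significant figures: 1.3 → 2 s.f., 0.03358 → 4 s.f., 8.68 → 3 s.f.; limit is 2.
Rounded to 2 significant figures: 4.5.

4.5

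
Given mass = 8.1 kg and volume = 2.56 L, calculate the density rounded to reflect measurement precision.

3.2 kg/L

density = 8.1 kg ÷ 2.56 L = 3.1640625 kg/L.
8.1 has 2 significant figures; 2.56 has 3.
Division/multiplication keeps the fewest: 2 significant figures.
Rounded: 3.2 kg/L.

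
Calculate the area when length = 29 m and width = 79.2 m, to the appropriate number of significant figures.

area = 29 m × 79.2 m = 2296.8 m².
29 has 2 significant figures; 79.2 has 3.
Division/multiplication keeps the fewest: 2 significant figures.
Rounded: 2.3 × 10^3 m².

2.3 × 10^3 m²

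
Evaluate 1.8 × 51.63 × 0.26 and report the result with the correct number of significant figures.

24

1.8 × 51.63 × 0.26 = 24.16284
Multiplication/division keeps the fewest significant figures: 1.8 → 2 s.f., 51.63 → 4 s.f., 0.26 → 2 s.f.; limit is 2.
Rounded to 2 significant figures: 24.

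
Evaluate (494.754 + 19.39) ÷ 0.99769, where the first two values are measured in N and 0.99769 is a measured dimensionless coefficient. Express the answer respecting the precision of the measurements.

515.33 N

494.754 N + 19.39 N = 514.144 N; the sum is limited to 2 decimal places (5 s.f.).
Carrying full precision, 514.144 ÷ 0.99769 = 515.334422516… N; 0.99769 has 5 s.f., so the result keeps min(5, 5) = 5 s.f.
Rounded to 5 significant figures: 515.33 N.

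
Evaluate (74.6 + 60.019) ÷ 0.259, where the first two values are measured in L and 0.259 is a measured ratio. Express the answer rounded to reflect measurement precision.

74.6 L + 60.019 L = 134.619 L; the sum is limited to 1 decimal place (4 s.f.).
Carrying full precision, 134.619 ÷ 0.259 = 519.764478764… L; 0.259 has 3 s.f., so the result keeps min(4, 3) = 3 s.f.
Rounded to 3 significant figures: 5.20 × 10^2 L.

5.20 × 10^2 L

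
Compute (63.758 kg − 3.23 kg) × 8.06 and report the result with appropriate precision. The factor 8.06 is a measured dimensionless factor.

63.758 kg − 3.23 kg = 60.528 kg; the difference is limited to 2 decimal places (4 s.f.).
Carrying full precision, 60.528 × 8.06 = 487.85568 kg; 8.06 has 3 s.f., so the result keeps min(4, 3) = 3 s.f.
Rounded to 3 significant figures: 488 kg.

488 kg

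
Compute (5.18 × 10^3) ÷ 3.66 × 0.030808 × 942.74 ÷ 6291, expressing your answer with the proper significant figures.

(5.18 × 10^3) ÷ 3.66 × 0.030808 × 942.74 ÷ 6291 = 6.53407972468…
Multiplication/division keeps the fewest significant figures: 5.18 × 10^3 → 3 s.f., 3.66 → 3 s.f., 0.030808 → 5 s.f., 942.74 → 5 s.f., 6291 → 4 s.f.; limit is 3.
Rounded to 3 significant figures: 6.53.

6.53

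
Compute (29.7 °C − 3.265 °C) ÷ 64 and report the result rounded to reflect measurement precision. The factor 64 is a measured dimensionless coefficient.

0.41 °C

29.7 °C − 3.265 °C = 26.435 °C; the difference is limited to 1 decimal place (3 s.f.).
Carrying full precision, 26.435 ÷ 64 = 0.413046875 °C; 64 has 2 s.f., so the result keeps min(3, 2) = 2 s.f.
Rounded to 2 significant figures: 0.41 °C.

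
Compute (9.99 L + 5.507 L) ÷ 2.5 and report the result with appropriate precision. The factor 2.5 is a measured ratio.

9.99 L + 5.507 L = 15.497 L; the sum is limited to 2 decimal places (4 s.f.).
Carrying full precision, 15.497 ÷ 2.5 = 6.1988 L; 2.5 has 2 s.f., so the result keeps min(4, 2) = 2 s.f.
Rounded to 2 significant figures: 6.2 L.

6.2 L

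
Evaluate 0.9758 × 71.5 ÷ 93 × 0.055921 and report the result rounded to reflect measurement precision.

0.042

0.9758 × 71.5 ÷ 93 × 0.055921 = 0.0419525956312…
Multiplication/division keeps the fewest significant figures: 0.9758 → 4 s.f., 71.5 → 3 s.f., 93 → 2 s.f., 0.055921 → 5 s.f.; limit is 2.
Rounded to 2 significant figures: 0.042.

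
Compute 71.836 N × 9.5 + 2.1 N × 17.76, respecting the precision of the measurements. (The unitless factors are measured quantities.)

71.836 × 9.5 = 682.442 → 6.8 × 10² N (2 s.f., last digit at the 10^1 place).
2.1 × 17.76 = 37.296 → 37 N (2 s.f., last digit at the 10^0 place).
Sum: 719.738 N; keep the coarser place, 10^1.
Result: 7.2 × 10² N.

7.2 × 10² N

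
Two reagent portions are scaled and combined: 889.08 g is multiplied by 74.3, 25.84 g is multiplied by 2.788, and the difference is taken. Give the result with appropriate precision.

6.60 × 10^4 g

889.08 × 74.3 = 66058.644 → 6.61 × 10^4 g (3 s.f., last digit at the 10^2 place).
25.84 × 2.788 = 72.04192 → 72.04 g (4 s.f., last digit at the 10^-2 place).
Difference: 65986.60208 g; keep the coarser place, 10^2.
Result: 6.60 × 10^4 g.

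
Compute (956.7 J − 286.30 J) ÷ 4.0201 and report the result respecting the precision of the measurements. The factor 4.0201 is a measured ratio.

956.7 J − 286.30 J = 670.40 J; the difference is limited to 1 decimal place (4 s.f.).
Carrying full precision, 670.40 ÷ 4.0201 = 166.762020845… J; 4.0201 has 5 s.f., so the result keeps min(4, 5) = 4 s.f.
Rounded to 4 significant figures: 166.8 J.

166.8 J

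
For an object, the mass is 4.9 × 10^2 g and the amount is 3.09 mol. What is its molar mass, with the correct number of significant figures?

1.6 × 10^2 g/mol

molar mass = 4.9 × 10^2 g ÷ 3.09 mol = 158.57605178… g/mol.
4.9 × 10^2 has 2 significant figures; 3.09 has 3.
Division/multiplication keeps the fewest: 2 significant figures.
Rounded: 1.6 × 10^2 g/mol.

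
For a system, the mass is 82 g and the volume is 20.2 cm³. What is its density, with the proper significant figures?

4.1 g/cm³

density = 82 g ÷ 20.2 cm³ = 4.05940594059… g/cm³.
82 has 2 significant figures; 20.2 has 3.
Division/multiplication keeps the fewest: 2 significant figures.
Rounded: 4.1 g/cm³.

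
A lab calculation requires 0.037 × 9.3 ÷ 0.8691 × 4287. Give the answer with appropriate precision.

1.7 × 10³

0.037 × 9.3 ÷ 0.8691 × 4287 = 1697.33828098…
Multiplication/division keeps the fewest significant figures: 0.037 → 2 s.f., 9.3 → 2 s.f., 0.8691 → 4 s.f., 4287 → 4 s.f.; limit is 2.
Rounded to 2 significant figures: 1.7 × 10³.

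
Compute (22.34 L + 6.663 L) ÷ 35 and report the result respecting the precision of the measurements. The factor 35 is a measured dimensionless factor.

0.83 L

22.34 L + 6.663 L = 29.003 L; the sum is limited to 2 decimal places (4 s.f.).
Carrying full precision, 29.003 ÷ 35 = 0.828657142857… L; 35 has 2 s.f., so the result keeps min(4, 2) = 2 s.f.
Rounded to 2 significant figures: 0.83 L.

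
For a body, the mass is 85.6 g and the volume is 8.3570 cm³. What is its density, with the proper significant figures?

density = 85.6 g ÷ 8.3570 cm³ = 10.2429101352… g/cm³.
85.6 has 3 significant figures; 8.3570 has 5.
Division/multiplication keeps the fewest: 3 significant figures.
Rounded: 10.2 g/cm³.

10.2 g/cm³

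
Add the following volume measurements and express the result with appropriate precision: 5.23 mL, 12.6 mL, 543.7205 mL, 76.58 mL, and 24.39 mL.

5.23 mL + 12.6 mL + 543.7205 mL + 76.58 mL + 24.39 mL = 662.5205 mL.
Addition/subtraction keeps the fewest decimal places: 5.23 → 2 decimal places, 12.6 → 1 decimal place, 543.7205 → 4 decimal places, 76.58 → 2 decimal places, 24.39 → 2 decimal places; limit is 1.
Rounded to 1 decimal place: 662.5 mL.

662.5 mL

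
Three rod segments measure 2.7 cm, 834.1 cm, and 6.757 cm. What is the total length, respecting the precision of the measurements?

843.6 cm

2.7 cm + 834.1 cm + 6.757 cm = 843.557 cm.
Addition/subtraction keeps the fewest decimal places: 2.7 → 1 decimal place, 834.1 → 1 decimal place, 6.757 → 3 decimal places; limit is 1.
Rounded to 1 decimal place: 843.6 cm.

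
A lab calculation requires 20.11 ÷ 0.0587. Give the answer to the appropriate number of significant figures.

3.43 × 10²

20.11 ÷ 0.0587 = 342.589437819…
Multiplication/division keeps the fewest significant figures: 20.11 → 4 s.f., 0.0587 → 3 s.f.; limit is 3.
Rounded to 3 significant figures: 3.43 × 10².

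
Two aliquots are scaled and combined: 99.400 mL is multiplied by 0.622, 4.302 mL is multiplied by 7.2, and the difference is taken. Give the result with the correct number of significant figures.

99.400 × 0.622 = 61.8268 → 61.8 mL (3 s.f., last digit at the 10^-1 place).
4.302 × 7.2 = 30.9744 → 31 mL (2 s.f., last digit at the 10^0 place).
Difference: 30.8524 mL; keep the coarser place, 10^0.
Result: 31 mL.

31 mL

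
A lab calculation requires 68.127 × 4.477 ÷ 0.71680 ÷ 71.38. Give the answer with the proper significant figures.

68.127 × 4.477 ÷ 0.71680 ÷ 71.38 = 5.96117428211…
Multiplication/division keeps the fewest significant figures: 68.127 → 5 s.f., 4.477 → 4 s.f., 0.71680 → 5 s.f., 71.38 → 4 s.f.; limit is 4.
Rounded to 4 significant figures: 5.961.

5.961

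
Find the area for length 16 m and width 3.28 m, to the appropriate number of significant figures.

52 m²

area = 16 m × 3.28 m = 52.48 m².
16 has 2 significant figures; 3.28 has 3.
Division/multiplication keeps the fewest: 2 significant figures.
Rounded: 52 m².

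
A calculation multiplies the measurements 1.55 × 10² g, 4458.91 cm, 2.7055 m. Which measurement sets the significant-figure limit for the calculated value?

1.55 × 10² g

1.55 × 10² g → 3 s.f.; 4458.91 cm → 6 s.f.; 2.7055 m → 5 s.f.
The fewest is 3 significant figures, from 1.55 × 10² g.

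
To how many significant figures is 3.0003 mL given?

3.0003: zeros between nonzero digits are significant.

5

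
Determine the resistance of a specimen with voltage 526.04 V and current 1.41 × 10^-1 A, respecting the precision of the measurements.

resistance = 526.04 V ÷ 1.41 × 10^-1 A = 3730.78014184… Ω.
526.04 has 5 significant figures; 1.41 × 10^-1 has 3.
Division/multiplication keeps the fewest: 3 significant figures.
Rounded: 3.73 × 10^3 Ω.

3.73 × 10^3 Ω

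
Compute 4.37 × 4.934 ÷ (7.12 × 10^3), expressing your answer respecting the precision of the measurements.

0.00303

4.37 × 4.934 ÷ (7.12 × 10^3) = 0.00302831179775…
Multiplication/division keeps the fewest significant figures: 4.37 → 3 s.f., 4.934 → 4 s.f., 7.12 × 10^3 → 3 s.f.; limit is 3.
Rounded to 3 significant figures: 0.00303.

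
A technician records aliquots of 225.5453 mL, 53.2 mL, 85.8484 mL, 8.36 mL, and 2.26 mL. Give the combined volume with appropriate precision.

225.5453 mL + 53.2 mL + 85.8484 mL + 8.36 mL + 2.26 mL = 375.2137 mL.
Addition/subtraction keeps the fewest decimal places: 225.5453 → 4 decimal places, 53.2 → 1 decimal place, 85.8484 → 4 decimal places, 8.36 → 2 decimal places, 2.26 → 2 decimal places; limit is 1.
Rounded to 1 decimal place: 375.2 mL.

375.2 mL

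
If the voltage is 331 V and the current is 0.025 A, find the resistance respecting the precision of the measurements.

1.3 × 10^4 Ω

resistance = 331 V ÷ 0.025 A = 13240 Ω.
331 has 3 significant figures; 0.025 has 2.
Division/multiplication keeps the fewest: 2 significant figures.
Rounded: 1.3 × 10^4 Ω.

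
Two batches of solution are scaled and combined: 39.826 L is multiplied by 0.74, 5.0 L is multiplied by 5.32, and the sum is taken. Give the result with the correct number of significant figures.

39.826 × 0.74 = 29.47124 → 29 L (2 s.f., last digit at the 10^0 place).
5.0 × 5.32 = 26.6 → 27 L (2 s.f., last digit at the 10^0 place).
Sum: 56.07124 L; keep the coarser place, 10^0.
Result: 56 L.

56 L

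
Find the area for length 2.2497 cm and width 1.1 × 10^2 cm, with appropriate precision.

2.5 × 10^2 cm²

area = 2.2497 cm × 1.1 × 10^2 cm = 247.467 cm².
2.2497 has 5 significant figures; 1.1 × 10^2 has 2.
Division/multiplication keeps the fewest: 2 significant figures.
Rounded: 2.5 × 10^2 cm².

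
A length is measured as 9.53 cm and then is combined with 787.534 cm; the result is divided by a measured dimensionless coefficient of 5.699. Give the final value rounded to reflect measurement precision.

139.9 cm

9.53 cm + 787.534 cm = 797.064 cm; the sum is limited to 2 decimal places (5 s.f.).
Carrying full precision, 797.064 ÷ 5.699 = 139.860326373… cm; 5.699 has 4 s.f., so the result keeps min(5, 4) = 4 s.f.
Rounded to 4 significant figures: 139.9 cm.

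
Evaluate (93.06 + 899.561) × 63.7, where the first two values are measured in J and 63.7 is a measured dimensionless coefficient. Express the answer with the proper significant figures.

93.06 J + 899.561 J = 992.621 J; the sum is limited to 2 decimal places (5 s.f.).
Carrying full precision, 992.621 × 63.7 = 63229.9577 J; 63.7 has 3 s.f., so the result keeps min(5, 3) = 3 s.f.
Rounded to 3 significant figures: 6.32 × 10^4 J.

6.32 × 10^4 J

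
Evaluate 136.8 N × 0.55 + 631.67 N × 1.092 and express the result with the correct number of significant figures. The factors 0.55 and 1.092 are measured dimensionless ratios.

136.8 × 0.55 = 75.24 → 75 N (2 s.f., last digit at the 10^0 place).
631.67 × 1.092 = 689.78364 → 689.8 N (4 s.f., last digit at the 10^-1 place).
Sum: 765.02364 N; keep the coarser place, 10^0.
Result: 765 N.

765 N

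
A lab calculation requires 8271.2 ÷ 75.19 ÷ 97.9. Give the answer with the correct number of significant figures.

8271.2 ÷ 75.19 ÷ 97.9 = 1.12363626039…
Multiplication/division keeps the fewest significant figures: 8271.2 → 5 s.f., 75.19 → 4 s.f., 97.9 → 3 s.f.; limit is 3.
Rounded to 3 significant figures: 1.12.

1.12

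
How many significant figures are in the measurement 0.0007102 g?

4

0.0007102: leading zeros are not significant; zeros between nonzero digits are significant.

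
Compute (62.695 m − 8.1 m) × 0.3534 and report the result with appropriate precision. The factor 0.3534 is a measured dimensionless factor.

19.3 m

62.695 m − 8.1 m = 54.595 m; the difference is limited to 1 decimal place (3 s.f.).
Carrying full precision, 54.595 × 0.3534 = 19.293873 m; 0.3534 has 4 s.f., so the result keeps min(3, 4) = 3 s.f.
Rounded to 3 significant figures: 19.3 m.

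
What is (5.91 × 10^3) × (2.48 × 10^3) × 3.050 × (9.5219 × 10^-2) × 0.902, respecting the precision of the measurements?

3.84 × 10^6

(5.91 × 10^3) × (2.48 × 10^3) × 3.050 × (9.5219 × 10^-2) × 0.902 = 3839451.22422…
Multiplication/division keeps the fewest significant figures: 5.91 × 10^3 → 3 s.f., 2.48 × 10^3 → 3 s.f., 3.050 → 4 s.f., 9.5219 × 10^-2 → 5 s.f., 0.902 → 3 s.f.; limit is 3.
Rounded to 3 significant figures: 3.84 × 10^6.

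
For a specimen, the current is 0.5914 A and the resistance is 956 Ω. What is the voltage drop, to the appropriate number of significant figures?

565 V

voltage drop = 0.5914 A × 956 Ω = 565.3784 V.
0.5914 has 4 significant figures; 956 has 3.
Division/multiplication keeps the fewest: 3 significant figures.
Rounded: 565 V.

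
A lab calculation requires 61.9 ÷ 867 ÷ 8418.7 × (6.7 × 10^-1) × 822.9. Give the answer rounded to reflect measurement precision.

61.9 ÷ 867 ÷ 8418.7 × (6.7 × 10^-1) × 822.9 = 0.0046757187811…
Multiplication/division keeps the fewest significant figures: 61.9 → 3 s.f., 867 → 3 s.f., 8418.7 → 5 s.f., 6.7 × 10^-1 → 2 s.f., 822.9 → 4 s.f.; limit is 2.
Rounded to 2 significant figures: 0.0047.

0.0047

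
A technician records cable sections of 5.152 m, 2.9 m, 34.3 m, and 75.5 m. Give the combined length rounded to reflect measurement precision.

117.9 m

5.152 m + 2.9 m + 34.3 m + 75.5 m = 117.852 m.
Addition/subtraction keeps the fewest decimal places: 5.152 → 3 decimal places, 2.9 → 1 decimal place, 34.3 → 1 decimal place, 75.5 → 1 decimal place; limit is 1.
Rounded to 1 decimal place: 117.9 m.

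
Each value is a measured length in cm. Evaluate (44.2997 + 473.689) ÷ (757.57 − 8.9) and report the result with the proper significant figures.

44.2997 + 473.689 = 517.9887, limited to 3 d.p. → 6 s.f.; 757.57 − 8.9 = 748.67, limited to 1 d.p. → 4 s.f.
Carrying full precision, 517.9887 ÷ 748.67 = 0.691878531262…; keep min(6, 4) = 4 s.f.
Rounded to 4 significant figures: 0.6919.

0.6919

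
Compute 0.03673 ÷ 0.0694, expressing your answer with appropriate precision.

0.529

0.03673 ÷ 0.0694 = 0.529250720461…
Multiplication/division keeps the fewest significant figures: 0.03673 → 4 s.f., 0.0694 → 3 s.f.; limit is 3.
Rounded to 3 significant figures: 0.529.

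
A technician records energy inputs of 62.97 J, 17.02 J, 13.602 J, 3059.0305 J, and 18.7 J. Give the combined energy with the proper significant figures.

3171.3 J

62.97 J + 17.02 J + 13.602 J + 3059.0305 J + 18.7 J = 3171.3225 J.
Addition/subtraction keeps the fewest decimal places: 62.97 → 2 decimal places, 17.02 → 2 decimal places, 13.602 → 3 decimal places, 3059.0305 → 4 decimal places, 18.7 → 1 decimal place; limit is 1.
Rounded to 1 decimal place: 3171.3 J.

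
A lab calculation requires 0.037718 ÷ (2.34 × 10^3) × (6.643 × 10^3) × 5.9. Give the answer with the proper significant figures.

0.63

0.037718 ÷ (2.34 × 10^3) × (6.643 × 10^3) × 5.9 = 0.631755545556…
Multiplication/division keeps the fewest significant figures: 0.037718 → 5 s.f., 2.34 × 10^3 → 3 s.f., 6.643 × 10^3 → 4 s.f., 5.9 → 2 s.f.; limit is 2.
Rounded to 2 significant figures: 0.63.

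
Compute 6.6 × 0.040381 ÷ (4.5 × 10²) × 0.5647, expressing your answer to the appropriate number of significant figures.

3.3 × 10⁻⁴

6.6 × 0.040381 ÷ (4.5 × 10²) × 0.5647 = 0.000334446210267…
Multiplication/division keeps the fewest significant figures: 6.6 → 2 s.f., 0.040381 → 5 s.f., 4.5 × 10² → 2 s.f., 0.5647 → 4 s.f.; limit is 2.
Rounded to 2 significant figures: 3.3 × 10⁻⁴.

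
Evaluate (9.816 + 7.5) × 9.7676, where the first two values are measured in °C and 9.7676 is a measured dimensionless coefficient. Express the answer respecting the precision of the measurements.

9.816 °C + 7.5 °C = 17.316 °C; the sum is limited to 1 decimal place (3 s.f.).
Carrying full precision, 17.316 × 9.7676 = 169.1357616 °C; 9.7676 has 5 s.f., so the result keeps min(3, 5) = 3 s.f.
Rounded to 3 significant figures: 169 °C.

169 °C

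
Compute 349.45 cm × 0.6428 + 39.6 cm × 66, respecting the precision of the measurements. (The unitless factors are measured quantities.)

349.45 × 0.6428 = 224.62646 → 224.6 cm (4 s.f., last digit at the 10^-1 place).
39.6 × 66 = 2613.6 → 2.6 × 10³ cm (2 s.f., last digit at the 10^2 place).
Sum: 2838.22646 cm; keep the coarser place, 10^2.
Result: 2.8 × 10³ cm.

2.8 × 10³ cm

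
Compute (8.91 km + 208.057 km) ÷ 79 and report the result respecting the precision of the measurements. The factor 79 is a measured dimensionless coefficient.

8.91 km + 208.057 km = 216.967 km; the sum is limited to 2 decimal places (5 s.f.).
Carrying full precision, 216.967 ÷ 79 = 2.74641772152… km; 79 has 2 s.f., so the result keeps min(5, 2) = 2 s.f.
Rounded to 2 significant figures: 2.7 km.

2.7 km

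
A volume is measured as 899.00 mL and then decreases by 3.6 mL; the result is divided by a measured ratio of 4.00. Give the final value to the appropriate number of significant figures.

224 mL

899.00 mL − 3.6 mL = 895.40 mL; the difference is limited to 1 decimal place (4 s.f.).
Carrying full precision, 895.40 ÷ 4.00 = 223.85 mL; 4.00 has 3 s.f., so the result keeps min(4, 3) = 3 s.f.
Rounded to 3 significant figures: 224 mL.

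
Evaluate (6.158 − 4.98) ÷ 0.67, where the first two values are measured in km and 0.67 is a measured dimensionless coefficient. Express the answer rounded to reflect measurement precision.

6.158 km − 4.98 km = 1.178 km; the difference is limited to 2 decimal places (3 s.f.).
Carrying full precision, 1.178 ÷ 0.67 = 1.75820895522… km; 0.67 has 2 s.f., so the result keeps min(3, 2) = 2 s.f.
Rounded to 2 significant figures: 1.8 km.

1.8 km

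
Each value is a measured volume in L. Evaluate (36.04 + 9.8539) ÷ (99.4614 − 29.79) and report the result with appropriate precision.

36.04 + 9.8539 = 45.8939, limited to 2 d.p. → 4 s.f.; 99.4614 − 29.79 = 69.6714, limited to 2 d.p. → 4 s.f.
Carrying full precision, 45.8939 ÷ 69.6714 = 0.658719359737…; keep min(4, 4) = 4 s.f.
Rounded to 4 significant figures: 0.6587.

0.6587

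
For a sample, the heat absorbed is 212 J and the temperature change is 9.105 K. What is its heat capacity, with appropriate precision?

23.3 J/K

heat capacity = 212 J ÷ 9.105 K = 23.2839099396… J/K.
212 has 3 significant figures; 9.105 has 4.
Division/multiplication keeps the fewest: 3 significant figures.
Rounded: 23.3 J/K.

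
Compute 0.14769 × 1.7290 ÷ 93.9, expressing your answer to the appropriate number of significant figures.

0.00272

0.14769 × 1.7290 ÷ 93.9 = 0.00271944632588…
Multiplication/division keeps the fewest significant figures: 0.14769 → 5 s.f., 1.7290 → 5 s.f., 93.9 → 3 s.f.; limit is 3.
Rounded to 3 significant figures: 0.00272.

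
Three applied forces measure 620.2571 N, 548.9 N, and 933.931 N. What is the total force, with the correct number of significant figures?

620.2571 N + 548.9 N + 933.931 N = 2103.0881 N.
Addition/subtraction keeps the fewest decimal places: 620.2571 → 4 decimal places, 548.9 → 1 decimal place, 933.931 → 3 decimal places; limit is 1.
Rounded to 1 decimal place: 2103.1 N.

2103.1 N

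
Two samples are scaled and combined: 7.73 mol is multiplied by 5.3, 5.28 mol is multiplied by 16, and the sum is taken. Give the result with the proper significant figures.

125 mol

7.73 × 5.3 = 40.969 → 41 mol (2 s.f., last digit at the 10^0 place).
5.28 × 16 = 84.48 → 84 mol (2 s.f., last digit at the 10^0 place).
Sum: 125.449 mol; keep the coarser place, 10^0.
Result: 125 mol.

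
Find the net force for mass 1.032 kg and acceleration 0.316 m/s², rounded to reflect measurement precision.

net force = 1.032 kg × 0.316 m/s² = 0.326112 N.
1.032 has 4 significant figures; 0.316 has 3.
Division/multiplication keeps the fewest: 3 significant figures.
Rounded: 0.326 N.

0.326 N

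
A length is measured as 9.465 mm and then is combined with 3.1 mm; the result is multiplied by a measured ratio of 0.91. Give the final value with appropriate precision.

9.465 mm + 3.1 mm = 12.565 mm; the sum is limited to 1 decimal place (3 s.f.).
Carrying full precision, 12.565 × 0.91 = 11.43415 mm; 0.91 has 2 s.f., so the result keeps min(3, 2) = 2 s.f.
Rounded to 2 significant figures: 11 mm.

11 mm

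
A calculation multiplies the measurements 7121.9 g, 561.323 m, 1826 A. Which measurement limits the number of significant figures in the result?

7121.9 g → 5 s.f.; 561.323 m → 6 s.f.; 1826 A → 4 s.f.
The fewest is 4 significant figures, from 1826 A.

1826 A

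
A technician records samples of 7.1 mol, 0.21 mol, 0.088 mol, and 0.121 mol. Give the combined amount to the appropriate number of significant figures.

7.1 mol + 0.21 mol + 0.088 mol + 0.121 mol = 7.519 mol.
Addition/subtraction keeps the fewest decimal places: 7.1 → 1 decimal place, 0.21 → 2 decimal places, 0.088 → 3 decimal places, 0.121 → 3 decimal places; limit is 1.
Rounded to 1 decimal place: 7.5 mol.

7.5 mol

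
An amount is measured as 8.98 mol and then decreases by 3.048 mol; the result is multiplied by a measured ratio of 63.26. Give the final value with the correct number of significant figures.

375 mol

8.98 mol − 3.048 mol = 5.932 mol; the difference is limited to 2 decimal places (3 s.f.).
Carrying full precision, 5.932 × 63.26 = 375.25832 mol; 63.26 has 4 s.f., so the result keeps min(3, 4) = 3 s.f.
Rounded to 3 significant figures: 375 mol.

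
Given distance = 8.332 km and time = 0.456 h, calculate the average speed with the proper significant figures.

18.3 km/h

average speed = 8.332 km ÷ 0.456 h = 18.2719298246… km/h.
8.332 has 4 significant figures; 0.456 has 3.
Division/multiplication keeps the fewest: 3 significant figures.
Rounded: 18.3 km/h.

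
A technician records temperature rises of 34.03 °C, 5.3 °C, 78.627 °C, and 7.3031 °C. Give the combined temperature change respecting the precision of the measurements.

125.3 °C

34.03 °C + 5.3 °C + 78.627 °C + 7.3031 °C = 125.2601 °C.
Addition/subtraction keeps the fewest decimal places: 34.03 → 2 decimal places, 5.3 → 1 decimal place, 78.627 → 3 decimal places, 7.3031 → 4 decimal places; limit is 1.
Rounded to 1 decimal place: 125.3 °C.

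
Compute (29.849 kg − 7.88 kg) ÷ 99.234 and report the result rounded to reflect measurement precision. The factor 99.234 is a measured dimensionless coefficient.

0.2214 kg

29.849 kg − 7.88 kg = 21.969 kg; the difference is limited to 2 decimal places (4 s.f.).
Carrying full precision, 21.969 ÷ 99.234 = 0.221385815346… kg; 99.234 has 5 s.f., so the result keeps min(4, 5) = 4 s.f.
Rounded to 4 significant figures: 0.2214 kg.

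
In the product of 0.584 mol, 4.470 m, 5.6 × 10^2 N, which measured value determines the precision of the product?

5.6 × 10^2 N

0.584 mol → 3 s.f.; 4.470 m → 4 s.f.; 5.6 × 10^2 N → 2 s.f.
The fewest is 2 significant figures, from 5.6 × 10^2 N.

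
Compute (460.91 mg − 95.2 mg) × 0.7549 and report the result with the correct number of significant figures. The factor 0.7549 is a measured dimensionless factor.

2.761 × 10² mg

460.91 mg − 95.2 mg = 365.71 mg; the difference is limited to 1 decimal place (4 s.f.).
Carrying full precision, 365.71 × 0.7549 = 276.074479 mg; 0.7549 has 4 s.f., so the result keeps min(4, 4) = 4 s.f.
Rounded to 4 significant figures: 2.761 × 10² mg.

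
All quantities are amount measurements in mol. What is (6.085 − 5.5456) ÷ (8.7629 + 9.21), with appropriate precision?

6.085 − 5.5456 = 0.5394, limited to 3 d.p. → 3 s.f.; 8.7629 + 9.21 = 17.9729, limited to 2 d.p. → 4 s.f.
Carrying full precision, 0.5394 ÷ 17.9729 = 0.0300118511759…; keep min(3, 4) = 3 s.f.
Rounded to 3 significant figures: 0.0300.

0.0300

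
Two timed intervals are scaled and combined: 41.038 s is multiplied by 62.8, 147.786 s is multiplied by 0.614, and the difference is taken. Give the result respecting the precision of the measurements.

41.038 × 62.8 = 2577.1864 → 2.58 × 10³ s (3 s.f., last digit at the 10^1 place).
147.786 × 0.614 = 90.740604 → 90.7 s (3 s.f., last digit at the 10^-1 place).
Difference: 2486.445796 s; keep the coarser place, 10^1.
Result: 2.49 × 10³ s.

2.49 × 10³ s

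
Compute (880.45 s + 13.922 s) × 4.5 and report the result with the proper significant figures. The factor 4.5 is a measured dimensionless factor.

880.45 s + 13.922 s = 894.372 s; the sum is limited to 2 decimal places (5 s.f.).
Carrying full precision, 894.372 × 4.5 = 4024.674 s; 4.5 has 2 s.f., so the result keeps min(5, 2) = 2 s.f.
Rounded to 2 significant figures: 4.0 × 10^3 s.

4.0 × 10^3 s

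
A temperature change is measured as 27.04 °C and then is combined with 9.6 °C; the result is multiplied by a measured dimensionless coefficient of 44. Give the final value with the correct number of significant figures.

1.6 × 10^3 °C

27.04 °C + 9.6 °C = 36.64 °C; the sum is limited to 1 decimal place (3 s.f.).
Carrying full precision, 36.64 × 44 = 1612.16 °C; 44 has 2 s.f., so the result keeps min(3, 2) = 2 s.f.
Rounded to 2 significant figures: 1.6 × 10^3 °C.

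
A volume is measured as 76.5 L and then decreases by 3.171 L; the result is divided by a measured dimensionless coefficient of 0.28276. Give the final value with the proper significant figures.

259 L

76.5 L − 3.171 L = 73.329 L; the difference is limited to 1 decimal place (3 s.f.).
Carrying full precision, 73.329 ÷ 0.28276 = 259.333003254… L; 0.28276 has 5 s.f., so the result keeps min(3, 5) = 3 s.f.
Rounded to 3 significant figures: 259 L.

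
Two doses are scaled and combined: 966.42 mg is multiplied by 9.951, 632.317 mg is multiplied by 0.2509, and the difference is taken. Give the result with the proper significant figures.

9458 mg

966.42 × 9.951 = 9616.84542 → 9617 mg (4 s.f., last digit at the 10^0 place).
632.317 × 0.2509 = 158.6483353 → 158.6 mg (4 s.f., last digit at the 10^-1 place).
Difference: 9458.1970847 mg; keep the coarser place, 10^0.
Result: 9458 mg.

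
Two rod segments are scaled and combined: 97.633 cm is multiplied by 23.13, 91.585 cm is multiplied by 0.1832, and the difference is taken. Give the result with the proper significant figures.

97.633 × 23.13 = 2258.25129 → 2258 cm (4 s.f., last digit at the 10^0 place).
91.585 × 0.1832 = 16.778372 → 16.78 cm (4 s.f., last digit at the 10^-2 place).
Difference: 2241.472918 cm; keep the coarser place, 10^0.
Result: 2.241 × 10³ cm.

2.241 × 10³ cm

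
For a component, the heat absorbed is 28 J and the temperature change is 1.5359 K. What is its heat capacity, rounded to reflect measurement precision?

heat capacity = 28 J ÷ 1.5359 K = 18.2303535386… J/K.
28 has 2 significant figures; 1.5359 has 5.
Division/multiplication keeps the fewest: 2 significant figures.
Rounded: 18 J/K.

18 J/K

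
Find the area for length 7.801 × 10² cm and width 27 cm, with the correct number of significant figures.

2.1 × 10⁴ cm²

area = 7.801 × 10² cm × 27 cm = 21062.7 cm².
7.801 × 10² has 4 significant figures; 27 has 2.
Division/multiplication keeps the fewest: 2 significant figures.
Rounded: 2.1 × 10⁴ cm².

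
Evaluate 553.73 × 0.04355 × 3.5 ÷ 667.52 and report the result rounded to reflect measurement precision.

553.73 × 0.04355 × 3.5 ÷ 667.52 = 0.12644159763…
Multiplication/division keeps the fewest significant figures: 553.73 → 5 s.f., 0.04355 → 4 s.f., 3.5 → 2 s.f., 667.52 → 5 s.f.; limit is 2.
Rounded to 2 significant figures: 0.13.

0.13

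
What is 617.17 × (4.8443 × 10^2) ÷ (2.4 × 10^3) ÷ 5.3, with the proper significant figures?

617.17 × (4.8443 × 10^2) ÷ (2.4 × 10^3) ÷ 5.3 = 23.5043760299…
Multiplication/division keeps the fewest significant figures: 617.17 → 5 s.f., 4.8443 × 10^2 → 5 s.f., 2.4 × 10^3 → 2 s.f., 5.3 → 2 s.f.; limit is 2.
Rounded to 2 significant figures: 24.

24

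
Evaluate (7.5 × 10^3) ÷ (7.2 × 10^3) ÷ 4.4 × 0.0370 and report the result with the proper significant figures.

8.8 × 10^-3

(7.5 × 10^3) ÷ (7.2 × 10^3) ÷ 4.4 × 0.0370 = 0.00875946969697…
Multiplication/division keeps the fewest significant figures: 7.5 × 10^3 → 2 s.f., 7.2 × 10^3 → 2 s.f., 4.4 → 2 s.f., 0.0370 → 3 s.f.; limit is 2.
Rounded to 2 significant figures: 8.8 × 10^-3.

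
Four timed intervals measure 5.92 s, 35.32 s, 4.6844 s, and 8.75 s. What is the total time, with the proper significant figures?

54.67 s

5.92 s + 35.32 s + 4.6844 s + 8.75 s = 54.6744 s.
Addition/subtraction keeps the fewest decimal places: 5.92 → 2 decimal places, 35.32 → 2 decimal places, 4.6844 → 4 decimal places, 8.75 → 2 decimal places; limit is 2.
Rounded to 2 decimal places: 54.67 s.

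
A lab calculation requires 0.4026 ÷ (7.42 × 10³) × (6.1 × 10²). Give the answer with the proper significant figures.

0.033

0.4026 ÷ (7.42 × 10³) × (6.1 × 10²) = 0.0330978436658…
Multiplication/division keeps the fewest significant figures: 0.4026 → 4 s.f., 7.42 × 10³ → 3 s.f., 6.1 × 10² → 2 s.f.; limit is 2.
Rounded to 2 significant figures: 0.033.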